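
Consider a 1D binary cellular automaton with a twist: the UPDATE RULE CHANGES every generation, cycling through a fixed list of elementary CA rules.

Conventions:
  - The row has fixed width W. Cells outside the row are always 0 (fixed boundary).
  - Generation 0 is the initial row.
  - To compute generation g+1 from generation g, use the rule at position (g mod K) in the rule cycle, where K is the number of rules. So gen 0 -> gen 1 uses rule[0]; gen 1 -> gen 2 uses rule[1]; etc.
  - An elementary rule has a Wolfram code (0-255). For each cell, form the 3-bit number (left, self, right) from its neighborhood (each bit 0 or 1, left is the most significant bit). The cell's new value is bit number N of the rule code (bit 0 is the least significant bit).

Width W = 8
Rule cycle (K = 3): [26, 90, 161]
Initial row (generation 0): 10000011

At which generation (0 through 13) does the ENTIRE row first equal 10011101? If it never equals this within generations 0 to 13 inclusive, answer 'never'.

Gen 0: 10000011
Gen 1 (rule 26): 01000110
Gen 2 (rule 90): 10101111
Gen 3 (rule 161): 01010110
Gen 4 (rule 26): 10000101
Gen 5 (rule 90): 01001000
Gen 6 (rule 161): 00000011
Gen 7 (rule 26): 00000110
Gen 8 (rule 90): 00001111
Gen 9 (rule 161): 11100110
Gen 10 (rule 26): 10011101
Gen 11 (rule 90): 01110100
Gen 12 (rule 161): 00101001
Gen 13 (rule 26): 01000110

Answer: 10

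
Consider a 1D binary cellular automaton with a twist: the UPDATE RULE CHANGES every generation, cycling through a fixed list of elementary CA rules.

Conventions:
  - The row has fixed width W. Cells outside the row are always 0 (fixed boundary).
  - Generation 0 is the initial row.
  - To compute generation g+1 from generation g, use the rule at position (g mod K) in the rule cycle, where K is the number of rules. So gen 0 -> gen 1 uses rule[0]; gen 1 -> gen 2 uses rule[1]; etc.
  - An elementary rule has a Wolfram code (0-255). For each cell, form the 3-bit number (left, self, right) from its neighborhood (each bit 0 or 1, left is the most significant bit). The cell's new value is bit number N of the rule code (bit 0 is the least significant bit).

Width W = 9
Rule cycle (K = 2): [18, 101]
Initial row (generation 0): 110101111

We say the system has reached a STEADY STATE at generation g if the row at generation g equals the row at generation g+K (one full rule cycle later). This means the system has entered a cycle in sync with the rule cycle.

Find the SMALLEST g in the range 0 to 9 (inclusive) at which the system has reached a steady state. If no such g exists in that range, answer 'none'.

Answer: 1

Derivation:
Gen 0: 110101111
Gen 1 (rule 18): 000000000
Gen 2 (rule 101): 111111111
Gen 3 (rule 18): 000000000
Gen 4 (rule 101): 111111111
Gen 5 (rule 18): 000000000
Gen 6 (rule 101): 111111111
Gen 7 (rule 18): 000000000
Gen 8 (rule 101): 111111111
Gen 9 (rule 18): 000000000
Gen 10 (rule 101): 111111111
Gen 11 (rule 18): 000000000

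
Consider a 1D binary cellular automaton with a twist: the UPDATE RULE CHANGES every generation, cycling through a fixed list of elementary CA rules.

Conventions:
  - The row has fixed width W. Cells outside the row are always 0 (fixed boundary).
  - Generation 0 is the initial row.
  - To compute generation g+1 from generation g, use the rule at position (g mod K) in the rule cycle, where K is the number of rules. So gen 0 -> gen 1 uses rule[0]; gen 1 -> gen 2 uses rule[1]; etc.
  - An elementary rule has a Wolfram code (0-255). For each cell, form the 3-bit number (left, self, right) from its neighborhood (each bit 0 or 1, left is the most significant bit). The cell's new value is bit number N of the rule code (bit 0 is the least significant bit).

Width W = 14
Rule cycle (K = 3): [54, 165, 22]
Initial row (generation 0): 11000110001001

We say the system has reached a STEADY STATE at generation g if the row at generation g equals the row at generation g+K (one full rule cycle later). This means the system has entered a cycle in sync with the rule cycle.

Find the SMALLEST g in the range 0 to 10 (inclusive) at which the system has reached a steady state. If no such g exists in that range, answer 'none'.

Gen 0: 11000110001001
Gen 1 (rule 54): 00101001011111
Gen 2 (rule 165): 10111001101110
Gen 3 (rule 22): 10000110000001
Gen 4 (rule 54): 11001001000011
Gen 5 (rule 165): 00001001011000
Gen 6 (rule 22): 00011111000100
Gen 7 (rule 54): 00100000101110
Gen 8 (rule 165): 10101110110100
Gen 9 (rule 22): 10100000000110
Gen 10 (rule 54): 11110000001001
Gen 11 (rule 165): 01100111101001
Gen 12 (rule 22): 10011000001111
Gen 13 (rule 54): 11100100010000

Answer: none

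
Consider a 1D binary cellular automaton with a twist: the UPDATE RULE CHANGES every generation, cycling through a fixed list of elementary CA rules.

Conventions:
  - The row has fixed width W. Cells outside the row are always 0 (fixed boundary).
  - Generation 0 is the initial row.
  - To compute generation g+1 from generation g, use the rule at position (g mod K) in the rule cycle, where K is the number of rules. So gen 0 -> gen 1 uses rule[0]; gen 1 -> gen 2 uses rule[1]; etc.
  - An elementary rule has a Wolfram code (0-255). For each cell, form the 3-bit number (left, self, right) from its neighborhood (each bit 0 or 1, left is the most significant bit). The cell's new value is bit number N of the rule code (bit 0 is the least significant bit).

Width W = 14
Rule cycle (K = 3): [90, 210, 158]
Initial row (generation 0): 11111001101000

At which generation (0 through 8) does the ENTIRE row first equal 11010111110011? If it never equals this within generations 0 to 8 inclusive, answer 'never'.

Answer: 3

Derivation:
Gen 0: 11111001101000
Gen 1 (rule 90): 10001111100100
Gen 2 (rule 210): 01010111111010
Gen 3 (rule 158): 11010111110011
Gen 4 (rule 90): 11000100011111
Gen 5 (rule 210): 01101010101111
Gen 6 (rule 158): 11001010101110
Gen 7 (rule 90): 11110000001011
Gen 8 (rule 210): 01111000010001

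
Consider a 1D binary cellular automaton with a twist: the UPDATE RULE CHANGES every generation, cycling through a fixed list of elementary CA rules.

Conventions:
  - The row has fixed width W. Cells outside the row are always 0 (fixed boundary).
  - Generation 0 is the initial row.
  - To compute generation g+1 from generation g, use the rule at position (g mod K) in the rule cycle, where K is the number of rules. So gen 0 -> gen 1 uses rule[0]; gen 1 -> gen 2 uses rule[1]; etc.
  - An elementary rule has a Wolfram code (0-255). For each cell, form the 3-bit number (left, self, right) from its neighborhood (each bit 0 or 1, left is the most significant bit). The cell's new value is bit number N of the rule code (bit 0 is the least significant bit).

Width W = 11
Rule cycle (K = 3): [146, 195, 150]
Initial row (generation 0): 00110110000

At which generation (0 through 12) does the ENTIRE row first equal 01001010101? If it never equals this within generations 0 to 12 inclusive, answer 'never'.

Gen 0: 00110110000
Gen 1 (rule 146): 01000001000
Gen 2 (rule 195): 10011110011
Gen 3 (rule 150): 11101101100
Gen 4 (rule 146): 01000000010
Gen 5 (rule 195): 10011111100
Gen 6 (rule 150): 11101111010
Gen 7 (rule 146): 01000110001
Gen 8 (rule 195): 10011010110
Gen 9 (rule 150): 11100010001
Gen 10 (rule 146): 01010101010
Gen 11 (rule 195): 10000000000
Gen 12 (rule 150): 11000000000

Answer: never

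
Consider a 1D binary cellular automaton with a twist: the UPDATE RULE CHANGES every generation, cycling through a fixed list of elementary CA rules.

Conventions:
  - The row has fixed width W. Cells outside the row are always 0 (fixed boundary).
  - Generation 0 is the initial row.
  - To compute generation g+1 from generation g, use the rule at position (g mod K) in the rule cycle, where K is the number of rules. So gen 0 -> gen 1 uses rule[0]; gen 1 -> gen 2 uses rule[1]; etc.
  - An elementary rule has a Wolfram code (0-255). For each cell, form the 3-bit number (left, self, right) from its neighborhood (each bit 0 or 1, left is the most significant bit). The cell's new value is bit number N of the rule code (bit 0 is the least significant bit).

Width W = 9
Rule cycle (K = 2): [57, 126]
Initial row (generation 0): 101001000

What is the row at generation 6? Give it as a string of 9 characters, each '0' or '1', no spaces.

Answer: 111011110

Derivation:
Gen 0: 101001000
Gen 1 (rule 57): 010100111
Gen 2 (rule 126): 111111101
Gen 3 (rule 57): 100000010
Gen 4 (rule 126): 110000111
Gen 5 (rule 57): 101110100
Gen 6 (rule 126): 111011110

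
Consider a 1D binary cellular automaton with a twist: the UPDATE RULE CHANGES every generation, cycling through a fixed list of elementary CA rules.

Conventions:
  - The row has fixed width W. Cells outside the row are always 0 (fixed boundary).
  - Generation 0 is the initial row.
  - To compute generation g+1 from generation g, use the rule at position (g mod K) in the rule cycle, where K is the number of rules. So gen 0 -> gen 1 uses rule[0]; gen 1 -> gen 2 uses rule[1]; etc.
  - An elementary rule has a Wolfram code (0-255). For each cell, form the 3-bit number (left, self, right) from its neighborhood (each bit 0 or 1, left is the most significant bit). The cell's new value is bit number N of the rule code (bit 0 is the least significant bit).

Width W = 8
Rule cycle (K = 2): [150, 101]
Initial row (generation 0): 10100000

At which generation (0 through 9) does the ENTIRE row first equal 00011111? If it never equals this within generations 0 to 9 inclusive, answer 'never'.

Gen 0: 10100000
Gen 1 (rule 150): 10110000
Gen 2 (rule 101): 11010111
Gen 3 (rule 150): 00010010
Gen 4 (rule 101): 11010010
Gen 5 (rule 150): 00011111
Gen 6 (rule 101): 11000001
Gen 7 (rule 150): 00100011
Gen 8 (rule 101): 10101001
Gen 9 (rule 150): 10101111

Answer: 5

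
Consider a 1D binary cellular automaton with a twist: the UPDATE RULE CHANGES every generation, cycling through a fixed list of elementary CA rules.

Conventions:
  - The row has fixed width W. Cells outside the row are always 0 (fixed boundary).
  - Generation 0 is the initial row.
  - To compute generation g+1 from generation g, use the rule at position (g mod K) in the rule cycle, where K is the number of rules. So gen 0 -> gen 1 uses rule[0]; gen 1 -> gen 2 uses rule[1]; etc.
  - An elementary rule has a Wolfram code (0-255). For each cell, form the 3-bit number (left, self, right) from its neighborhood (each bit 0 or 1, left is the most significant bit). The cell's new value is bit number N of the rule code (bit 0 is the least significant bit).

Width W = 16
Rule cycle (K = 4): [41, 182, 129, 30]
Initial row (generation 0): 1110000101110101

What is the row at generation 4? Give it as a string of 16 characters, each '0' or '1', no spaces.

Gen 0: 1110000101110101
Gen 1 (rule 41): 1000110011001010
Gen 2 (rule 182): 1101001100111111
Gen 3 (rule 129): 0000000000011110
Gen 4 (rule 30): 0000000000110001

Answer: 0000000000110001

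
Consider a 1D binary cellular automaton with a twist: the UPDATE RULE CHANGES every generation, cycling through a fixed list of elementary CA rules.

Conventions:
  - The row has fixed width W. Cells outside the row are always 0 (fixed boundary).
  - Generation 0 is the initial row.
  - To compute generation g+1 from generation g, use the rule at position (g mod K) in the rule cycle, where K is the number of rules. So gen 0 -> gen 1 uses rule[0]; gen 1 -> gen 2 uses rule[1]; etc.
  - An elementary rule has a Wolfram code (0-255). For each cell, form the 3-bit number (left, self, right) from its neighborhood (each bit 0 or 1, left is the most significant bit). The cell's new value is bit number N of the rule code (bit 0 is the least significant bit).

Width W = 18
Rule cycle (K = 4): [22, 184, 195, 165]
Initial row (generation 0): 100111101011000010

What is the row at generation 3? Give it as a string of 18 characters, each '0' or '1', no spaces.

Answer: 010001111001100010

Derivation:
Gen 0: 100111101011000010
Gen 1 (rule 22): 111000001000100111
Gen 2 (rule 184): 110100000100010110
Gen 3 (rule 195): 010001111001100010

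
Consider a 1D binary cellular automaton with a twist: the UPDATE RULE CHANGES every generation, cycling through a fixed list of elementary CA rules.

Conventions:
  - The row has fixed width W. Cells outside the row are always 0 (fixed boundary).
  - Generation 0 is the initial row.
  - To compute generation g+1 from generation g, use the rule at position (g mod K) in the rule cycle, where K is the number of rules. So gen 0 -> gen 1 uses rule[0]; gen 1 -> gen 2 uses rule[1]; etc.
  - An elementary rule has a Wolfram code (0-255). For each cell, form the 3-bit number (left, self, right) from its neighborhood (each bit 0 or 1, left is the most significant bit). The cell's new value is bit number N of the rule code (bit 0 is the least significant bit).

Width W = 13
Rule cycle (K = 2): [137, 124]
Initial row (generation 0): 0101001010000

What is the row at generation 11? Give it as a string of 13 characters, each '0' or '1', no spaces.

Gen 0: 0101001010000
Gen 1 (rule 137): 0000000000111
Gen 2 (rule 124): 0000000000101
Gen 3 (rule 137): 1111111110000
Gen 4 (rule 124): 1000000011000
Gen 5 (rule 137): 0011111010011
Gen 6 (rule 124): 0010001111011
Gen 7 (rule 137): 1000101110010
Gen 8 (rule 124): 1100111011011
Gen 9 (rule 137): 1000110010010
Gen 10 (rule 124): 1100111011011
Gen 11 (rule 137): 1000110010010

Answer: 1000110010010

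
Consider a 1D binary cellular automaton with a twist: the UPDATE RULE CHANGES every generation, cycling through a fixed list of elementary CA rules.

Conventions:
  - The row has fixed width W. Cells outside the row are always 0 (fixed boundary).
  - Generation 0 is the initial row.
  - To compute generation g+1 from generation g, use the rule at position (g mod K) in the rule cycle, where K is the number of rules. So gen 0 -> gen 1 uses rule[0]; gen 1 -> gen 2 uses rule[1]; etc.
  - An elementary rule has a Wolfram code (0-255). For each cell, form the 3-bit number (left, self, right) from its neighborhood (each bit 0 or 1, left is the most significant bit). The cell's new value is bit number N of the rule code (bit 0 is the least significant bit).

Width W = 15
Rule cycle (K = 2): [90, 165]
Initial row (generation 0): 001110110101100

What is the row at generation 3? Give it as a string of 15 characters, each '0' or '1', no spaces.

Answer: 001101101011010

Derivation:
Gen 0: 001110110101100
Gen 1 (rule 90): 011010110001110
Gen 2 (rule 165): 000111000100100
Gen 3 (rule 90): 001101101011010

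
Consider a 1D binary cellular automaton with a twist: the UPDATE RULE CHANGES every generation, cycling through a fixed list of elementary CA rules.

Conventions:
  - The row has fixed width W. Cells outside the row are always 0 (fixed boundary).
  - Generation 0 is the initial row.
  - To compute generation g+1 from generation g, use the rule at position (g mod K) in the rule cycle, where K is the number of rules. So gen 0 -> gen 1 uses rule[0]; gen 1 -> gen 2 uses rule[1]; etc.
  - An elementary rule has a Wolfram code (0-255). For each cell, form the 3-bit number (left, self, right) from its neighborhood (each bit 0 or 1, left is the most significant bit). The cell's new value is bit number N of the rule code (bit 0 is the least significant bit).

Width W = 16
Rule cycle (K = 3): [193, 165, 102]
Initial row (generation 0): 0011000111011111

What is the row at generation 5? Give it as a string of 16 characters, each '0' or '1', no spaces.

Gen 0: 0011000111011111
Gen 1 (rule 193): 1001010011001111
Gen 2 (rule 165): 1001110000000110
Gen 3 (rule 102): 1010010000001010
Gen 4 (rule 193): 0000000111100000
Gen 5 (rule 165): 1111110011001111

Answer: 1111110011001111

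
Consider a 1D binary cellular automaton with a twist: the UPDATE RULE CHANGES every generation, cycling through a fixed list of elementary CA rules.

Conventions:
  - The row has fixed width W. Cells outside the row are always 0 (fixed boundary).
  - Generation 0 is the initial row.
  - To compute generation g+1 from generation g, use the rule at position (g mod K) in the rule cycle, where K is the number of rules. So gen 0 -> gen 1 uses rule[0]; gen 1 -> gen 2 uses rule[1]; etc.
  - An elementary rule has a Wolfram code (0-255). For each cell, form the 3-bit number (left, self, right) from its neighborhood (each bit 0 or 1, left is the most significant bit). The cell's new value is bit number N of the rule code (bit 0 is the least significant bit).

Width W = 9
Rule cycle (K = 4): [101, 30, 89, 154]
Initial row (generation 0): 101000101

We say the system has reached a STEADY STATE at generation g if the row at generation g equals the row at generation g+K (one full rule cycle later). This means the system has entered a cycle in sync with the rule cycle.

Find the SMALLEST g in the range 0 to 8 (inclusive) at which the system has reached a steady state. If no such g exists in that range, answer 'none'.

Answer: none

Derivation:
Gen 0: 101000101
Gen 1 (rule 101): 111010111
Gen 2 (rule 30): 100010100
Gen 3 (rule 89): 011000011
Gen 4 (rule 154): 110100110
Gen 5 (rule 101): 011100010
Gen 6 (rule 30): 110010111
Gen 7 (rule 89): 111000101
Gen 8 (rule 154): 110101000
Gen 9 (rule 101): 011111011
Gen 10 (rule 30): 110000010
Gen 11 (rule 89): 111111001
Gen 12 (rule 154): 111110110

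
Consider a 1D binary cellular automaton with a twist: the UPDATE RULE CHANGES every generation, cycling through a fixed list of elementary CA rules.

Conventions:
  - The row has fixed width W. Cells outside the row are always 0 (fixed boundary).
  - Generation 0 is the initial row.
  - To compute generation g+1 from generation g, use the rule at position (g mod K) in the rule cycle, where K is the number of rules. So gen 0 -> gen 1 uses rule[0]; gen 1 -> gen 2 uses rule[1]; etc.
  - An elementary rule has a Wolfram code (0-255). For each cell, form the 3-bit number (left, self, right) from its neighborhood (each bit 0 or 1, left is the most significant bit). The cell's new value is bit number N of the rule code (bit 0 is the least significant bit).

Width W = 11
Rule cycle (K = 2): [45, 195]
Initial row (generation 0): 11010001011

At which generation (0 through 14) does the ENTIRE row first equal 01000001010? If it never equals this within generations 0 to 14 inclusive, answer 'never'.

Gen 0: 11010001011
Gen 1 (rule 45): 10110101110
Gen 2 (rule 195): 00010000110
Gen 3 (rule 45): 11010110100
Gen 4 (rule 195): 01000010001
Gen 5 (rule 45): 01011010101
Gen 6 (rule 195): 10001000000
Gen 7 (rule 45): 10101011111
Gen 8 (rule 195): 00000001111
Gen 9 (rule 45): 11111101000
Gen 10 (rule 195): 01111100011
Gen 11 (rule 45): 01000001010
Gen 12 (rule 195): 10011110000
Gen 13 (rule 45): 10010000111
Gen 14 (rule 195): 00100111011

Answer: 11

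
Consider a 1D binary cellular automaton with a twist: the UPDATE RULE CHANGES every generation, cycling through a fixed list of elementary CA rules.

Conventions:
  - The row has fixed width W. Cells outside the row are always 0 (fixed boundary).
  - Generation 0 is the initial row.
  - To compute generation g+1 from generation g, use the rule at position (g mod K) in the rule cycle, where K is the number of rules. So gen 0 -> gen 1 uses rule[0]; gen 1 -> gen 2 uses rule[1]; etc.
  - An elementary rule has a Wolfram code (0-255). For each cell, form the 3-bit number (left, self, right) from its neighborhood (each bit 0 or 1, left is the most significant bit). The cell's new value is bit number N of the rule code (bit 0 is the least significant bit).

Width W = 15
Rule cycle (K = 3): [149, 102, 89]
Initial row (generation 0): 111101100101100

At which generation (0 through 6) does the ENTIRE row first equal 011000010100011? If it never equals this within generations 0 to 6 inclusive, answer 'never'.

Gen 0: 111101100101100
Gen 1 (rule 149): 011000010100011
Gen 2 (rule 102): 101000111100101
Gen 3 (rule 89): 000110100110000
Gen 4 (rule 149): 110000110001111
Gen 5 (rule 102): 010001010010001
Gen 6 (rule 89): 001100001001100

Answer: 1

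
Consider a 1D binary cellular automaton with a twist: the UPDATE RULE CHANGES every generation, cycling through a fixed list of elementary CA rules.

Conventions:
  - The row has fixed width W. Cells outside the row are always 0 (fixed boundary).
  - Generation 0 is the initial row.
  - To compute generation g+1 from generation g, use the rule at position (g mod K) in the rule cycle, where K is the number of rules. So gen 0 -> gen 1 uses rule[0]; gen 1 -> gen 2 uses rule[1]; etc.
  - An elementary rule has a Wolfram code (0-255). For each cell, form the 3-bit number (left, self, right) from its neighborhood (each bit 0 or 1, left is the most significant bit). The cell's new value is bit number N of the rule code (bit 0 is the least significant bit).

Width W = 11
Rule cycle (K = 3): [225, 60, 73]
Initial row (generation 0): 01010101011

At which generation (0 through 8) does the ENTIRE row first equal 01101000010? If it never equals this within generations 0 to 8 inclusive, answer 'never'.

Answer: 5

Derivation:
Gen 0: 01010101011
Gen 1 (rule 225): 00101010101
Gen 2 (rule 60): 00111111111
Gen 3 (rule 73): 10100000001
Gen 4 (rule 225): 01001111100
Gen 5 (rule 60): 01101000010
Gen 6 (rule 73): 01100011000
Gen 7 (rule 225): 00101001011
Gen 8 (rule 60): 00111101110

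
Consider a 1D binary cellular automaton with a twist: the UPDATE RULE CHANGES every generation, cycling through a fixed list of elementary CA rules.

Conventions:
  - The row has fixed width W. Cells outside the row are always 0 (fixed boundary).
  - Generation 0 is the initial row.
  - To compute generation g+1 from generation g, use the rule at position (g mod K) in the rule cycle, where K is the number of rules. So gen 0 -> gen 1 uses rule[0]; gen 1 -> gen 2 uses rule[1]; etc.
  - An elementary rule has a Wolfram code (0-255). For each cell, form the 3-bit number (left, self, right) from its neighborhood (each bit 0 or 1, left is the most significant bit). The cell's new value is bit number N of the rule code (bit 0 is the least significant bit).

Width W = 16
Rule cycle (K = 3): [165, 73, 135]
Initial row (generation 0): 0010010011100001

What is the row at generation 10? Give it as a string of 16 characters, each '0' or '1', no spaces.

Gen 0: 0010010011100001
Gen 1 (rule 165): 1010010001001101
Gen 2 (rule 73): 0000000100001100
Gen 3 (rule 135): 1111111101110001
Gen 4 (rule 165): 0111111010100101
Gen 5 (rule 73): 0100001000000000
Gen 6 (rule 135): 1101111011111111
Gen 7 (rule 165): 0010110101111110
Gen 8 (rule 73): 1000110001000010
Gen 9 (rule 135): 1011000111011110
Gen 10 (rule 165): 1100010010101100

Answer: 1100010010101100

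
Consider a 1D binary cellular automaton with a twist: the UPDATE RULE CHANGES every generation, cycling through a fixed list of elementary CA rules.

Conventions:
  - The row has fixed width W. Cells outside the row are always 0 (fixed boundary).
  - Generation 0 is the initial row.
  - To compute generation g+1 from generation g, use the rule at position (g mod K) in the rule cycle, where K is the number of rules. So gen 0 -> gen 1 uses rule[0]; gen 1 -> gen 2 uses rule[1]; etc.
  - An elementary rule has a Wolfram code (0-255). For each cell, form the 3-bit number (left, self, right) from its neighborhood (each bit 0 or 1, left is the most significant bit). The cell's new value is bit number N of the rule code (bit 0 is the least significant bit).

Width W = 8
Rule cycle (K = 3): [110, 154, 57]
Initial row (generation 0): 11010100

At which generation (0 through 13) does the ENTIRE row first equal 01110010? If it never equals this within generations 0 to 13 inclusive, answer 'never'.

Answer: never

Derivation:
Gen 0: 11010100
Gen 1 (rule 110): 11111100
Gen 2 (rule 154): 11111010
Gen 3 (rule 57): 10000101
Gen 4 (rule 110): 10001111
Gen 5 (rule 154): 01011110
Gen 6 (rule 57): 00110001
Gen 7 (rule 110): 01110011
Gen 8 (rule 154): 11101110
Gen 9 (rule 57): 10011001
Gen 10 (rule 110): 10111011
Gen 11 (rule 154): 00110010
Gen 12 (rule 57): 10101001
Gen 13 (rule 110): 11111011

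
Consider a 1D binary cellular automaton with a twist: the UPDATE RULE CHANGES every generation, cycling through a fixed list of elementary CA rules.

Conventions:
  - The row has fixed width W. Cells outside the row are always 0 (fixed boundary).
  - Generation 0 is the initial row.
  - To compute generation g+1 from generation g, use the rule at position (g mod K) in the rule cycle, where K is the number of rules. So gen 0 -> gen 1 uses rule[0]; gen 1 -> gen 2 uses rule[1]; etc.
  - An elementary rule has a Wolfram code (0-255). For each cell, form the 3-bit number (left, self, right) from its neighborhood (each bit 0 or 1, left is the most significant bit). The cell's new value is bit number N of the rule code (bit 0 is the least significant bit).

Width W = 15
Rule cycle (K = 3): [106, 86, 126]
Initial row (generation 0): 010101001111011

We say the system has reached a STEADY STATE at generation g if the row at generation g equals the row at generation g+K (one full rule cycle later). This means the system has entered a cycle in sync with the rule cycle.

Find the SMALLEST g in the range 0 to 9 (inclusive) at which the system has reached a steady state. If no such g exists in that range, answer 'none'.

Gen 0: 010101001111011
Gen 1 (rule 106): 101010011001111
Gen 2 (rule 86): 101011101110001
Gen 3 (rule 126): 111110111011011
Gen 4 (rule 106): 100011101111111
Gen 5 (rule 86): 110100100000001
Gen 6 (rule 126): 111111110000011
Gen 7 (rule 106): 100000010000111
Gen 8 (rule 86): 110000111001001
Gen 9 (rule 126): 111001101111111
Gen 10 (rule 106): 101011111000001
Gen 11 (rule 86): 101000001100011
Gen 12 (rule 126): 111100011110111

Answer: none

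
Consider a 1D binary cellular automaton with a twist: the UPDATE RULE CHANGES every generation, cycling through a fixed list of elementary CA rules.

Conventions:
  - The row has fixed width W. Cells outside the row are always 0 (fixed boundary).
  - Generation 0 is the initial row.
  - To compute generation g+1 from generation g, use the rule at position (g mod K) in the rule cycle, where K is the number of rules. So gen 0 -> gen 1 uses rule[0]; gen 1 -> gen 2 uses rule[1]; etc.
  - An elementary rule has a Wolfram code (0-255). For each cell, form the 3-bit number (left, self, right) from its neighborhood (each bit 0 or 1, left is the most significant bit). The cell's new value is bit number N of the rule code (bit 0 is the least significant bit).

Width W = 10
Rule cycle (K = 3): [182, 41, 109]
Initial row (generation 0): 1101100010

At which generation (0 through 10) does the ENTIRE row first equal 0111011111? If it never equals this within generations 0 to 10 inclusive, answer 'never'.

Gen 0: 1101100010
Gen 1 (rule 182): 0010010111
Gen 2 (rule 41): 1000001100
Gen 3 (rule 109): 1011101101
Gen 4 (rule 182): 1101010011
Gen 5 (rule 41): 1010100010
Gen 6 (rule 109): 1111101010
Gen 7 (rule 182): 0111011111
Gen 8 (rule 41): 0100110000
Gen 9 (rule 109): 0100110111
Gen 10 (rule 182): 1111001010

Answer: 7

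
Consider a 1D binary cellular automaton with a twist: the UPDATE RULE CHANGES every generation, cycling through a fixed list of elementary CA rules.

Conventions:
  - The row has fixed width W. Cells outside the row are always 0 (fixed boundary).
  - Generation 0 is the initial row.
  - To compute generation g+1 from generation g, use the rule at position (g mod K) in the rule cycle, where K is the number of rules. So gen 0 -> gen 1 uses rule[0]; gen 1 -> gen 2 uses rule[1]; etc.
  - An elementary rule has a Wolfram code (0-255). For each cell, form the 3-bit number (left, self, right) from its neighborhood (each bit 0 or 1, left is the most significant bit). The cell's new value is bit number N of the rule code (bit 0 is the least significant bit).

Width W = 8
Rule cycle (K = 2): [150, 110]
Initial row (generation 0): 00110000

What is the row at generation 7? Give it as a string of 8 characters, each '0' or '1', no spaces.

Answer: 01000001

Derivation:
Gen 0: 00110000
Gen 1 (rule 150): 01001000
Gen 2 (rule 110): 11011000
Gen 3 (rule 150): 00000100
Gen 4 (rule 110): 00001100
Gen 5 (rule 150): 00010010
Gen 6 (rule 110): 00110110
Gen 7 (rule 150): 01000001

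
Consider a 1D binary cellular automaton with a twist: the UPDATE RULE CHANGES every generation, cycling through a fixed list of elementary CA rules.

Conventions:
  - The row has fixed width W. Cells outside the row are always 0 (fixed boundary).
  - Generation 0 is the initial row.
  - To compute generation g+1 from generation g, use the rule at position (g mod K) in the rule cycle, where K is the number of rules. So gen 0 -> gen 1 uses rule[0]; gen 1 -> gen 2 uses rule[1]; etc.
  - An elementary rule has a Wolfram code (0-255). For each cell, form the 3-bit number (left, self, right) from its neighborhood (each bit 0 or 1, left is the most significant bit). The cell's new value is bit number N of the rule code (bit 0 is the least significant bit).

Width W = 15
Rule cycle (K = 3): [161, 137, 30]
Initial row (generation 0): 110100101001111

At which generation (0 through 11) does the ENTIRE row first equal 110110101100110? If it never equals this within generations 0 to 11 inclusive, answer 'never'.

Gen 0: 110100101001111
Gen 1 (rule 161): 001000010000110
Gen 2 (rule 137): 100011000110100
Gen 3 (rule 30): 110110101100110
Gen 4 (rule 161): 001001010000000
Gen 5 (rule 137): 100000000111111
Gen 6 (rule 30): 110000001100000
Gen 7 (rule 161): 000111100001111
Gen 8 (rule 137): 110111001101110
Gen 9 (rule 30): 100100111001001
Gen 10 (rule 161): 000000010000000
Gen 11 (rule 137): 111111000111111

Answer: 3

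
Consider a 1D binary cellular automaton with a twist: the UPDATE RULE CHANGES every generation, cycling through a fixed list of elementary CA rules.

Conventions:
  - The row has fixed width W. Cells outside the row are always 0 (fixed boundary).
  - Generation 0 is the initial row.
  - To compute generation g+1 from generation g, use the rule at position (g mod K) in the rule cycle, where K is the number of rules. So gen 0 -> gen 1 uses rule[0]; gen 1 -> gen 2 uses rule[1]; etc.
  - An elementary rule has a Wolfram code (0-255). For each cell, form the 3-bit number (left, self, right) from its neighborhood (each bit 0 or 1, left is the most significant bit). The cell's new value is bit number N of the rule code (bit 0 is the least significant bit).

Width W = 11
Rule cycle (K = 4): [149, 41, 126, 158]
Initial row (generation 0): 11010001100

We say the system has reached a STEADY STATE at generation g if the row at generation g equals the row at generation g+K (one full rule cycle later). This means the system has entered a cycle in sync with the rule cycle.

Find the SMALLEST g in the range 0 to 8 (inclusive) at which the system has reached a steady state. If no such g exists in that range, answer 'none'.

Answer: 3

Derivation:
Gen 0: 11010001100
Gen 1 (rule 149): 00011100011
Gen 2 (rule 41): 11010001010
Gen 3 (rule 126): 11111011111
Gen 4 (rule 158): 11110011110
Gen 5 (rule 149): 01101001101
Gen 6 (rule 41): 01010001010
Gen 7 (rule 126): 11111011111
Gen 8 (rule 158): 11110011110
Gen 9 (rule 149): 01101001101
Gen 10 (rule 41): 01010001010
Gen 11 (rule 126): 11111011111
Gen 12 (rule 158): 11110011110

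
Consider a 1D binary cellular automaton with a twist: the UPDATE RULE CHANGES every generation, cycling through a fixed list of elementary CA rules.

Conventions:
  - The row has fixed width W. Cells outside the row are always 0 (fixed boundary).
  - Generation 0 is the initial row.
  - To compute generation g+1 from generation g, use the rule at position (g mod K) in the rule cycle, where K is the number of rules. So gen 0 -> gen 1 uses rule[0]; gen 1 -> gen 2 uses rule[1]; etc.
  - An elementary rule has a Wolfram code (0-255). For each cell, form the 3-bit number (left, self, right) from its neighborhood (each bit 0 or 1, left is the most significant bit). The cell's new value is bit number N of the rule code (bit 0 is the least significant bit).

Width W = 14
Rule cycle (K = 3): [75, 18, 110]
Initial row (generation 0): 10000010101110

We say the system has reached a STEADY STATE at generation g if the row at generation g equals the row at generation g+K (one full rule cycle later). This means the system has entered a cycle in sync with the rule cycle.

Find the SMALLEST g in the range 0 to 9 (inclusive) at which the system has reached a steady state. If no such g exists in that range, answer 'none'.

Answer: 5

Derivation:
Gen 0: 10000010101110
Gen 1 (rule 75): 00111100001010
Gen 2 (rule 18): 01000010010001
Gen 3 (rule 110): 11000110110011
Gen 4 (rule 75): 11011110110111
Gen 5 (rule 18): 00000000000000
Gen 6 (rule 110): 00000000000000
Gen 7 (rule 75): 11111111111111
Gen 8 (rule 18): 00000000000000
Gen 9 (rule 110): 00000000000000
Gen 10 (rule 75): 11111111111111
Gen 11 (rule 18): 00000000000000
Gen 12 (rule 110): 00000000000000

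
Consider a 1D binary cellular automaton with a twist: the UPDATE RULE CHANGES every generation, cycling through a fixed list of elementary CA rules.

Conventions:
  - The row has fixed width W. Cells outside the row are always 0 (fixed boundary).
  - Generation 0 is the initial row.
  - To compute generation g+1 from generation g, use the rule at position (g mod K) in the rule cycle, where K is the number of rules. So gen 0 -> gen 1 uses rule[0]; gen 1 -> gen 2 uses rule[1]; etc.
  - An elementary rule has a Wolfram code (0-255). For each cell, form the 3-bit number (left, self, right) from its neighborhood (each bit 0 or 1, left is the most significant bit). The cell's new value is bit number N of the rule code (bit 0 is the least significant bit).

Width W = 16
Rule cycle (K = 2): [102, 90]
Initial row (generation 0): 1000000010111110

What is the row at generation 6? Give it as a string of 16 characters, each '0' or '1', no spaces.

Gen 0: 1000000010111110
Gen 1 (rule 102): 1000000111000010
Gen 2 (rule 90): 0100001101100101
Gen 3 (rule 102): 1100010110101111
Gen 4 (rule 90): 1110100110001001
Gen 5 (rule 102): 0011101010011011
Gen 6 (rule 90): 0110100001111011

Answer: 0110100001111011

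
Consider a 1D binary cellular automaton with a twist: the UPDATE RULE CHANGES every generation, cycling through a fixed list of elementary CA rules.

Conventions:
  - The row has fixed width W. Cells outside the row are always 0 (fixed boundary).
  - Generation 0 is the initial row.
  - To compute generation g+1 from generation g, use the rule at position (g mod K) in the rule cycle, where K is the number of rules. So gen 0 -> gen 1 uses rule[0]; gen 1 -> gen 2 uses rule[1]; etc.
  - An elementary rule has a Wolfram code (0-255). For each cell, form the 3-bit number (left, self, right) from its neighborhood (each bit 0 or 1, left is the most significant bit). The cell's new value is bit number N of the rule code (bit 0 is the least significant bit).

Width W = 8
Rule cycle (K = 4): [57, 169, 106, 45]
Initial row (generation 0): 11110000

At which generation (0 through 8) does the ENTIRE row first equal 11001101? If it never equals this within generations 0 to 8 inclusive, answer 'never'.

Answer: never

Derivation:
Gen 0: 11110000
Gen 1 (rule 57): 10001111
Gen 2 (rule 169): 00101110
Gen 3 (rule 106): 01011010
Gen 4 (rule 45): 01110110
Gen 5 (rule 57): 01001101
Gen 6 (rule 169): 00001010
Gen 7 (rule 106): 00010100
Gen 8 (rule 45): 11011101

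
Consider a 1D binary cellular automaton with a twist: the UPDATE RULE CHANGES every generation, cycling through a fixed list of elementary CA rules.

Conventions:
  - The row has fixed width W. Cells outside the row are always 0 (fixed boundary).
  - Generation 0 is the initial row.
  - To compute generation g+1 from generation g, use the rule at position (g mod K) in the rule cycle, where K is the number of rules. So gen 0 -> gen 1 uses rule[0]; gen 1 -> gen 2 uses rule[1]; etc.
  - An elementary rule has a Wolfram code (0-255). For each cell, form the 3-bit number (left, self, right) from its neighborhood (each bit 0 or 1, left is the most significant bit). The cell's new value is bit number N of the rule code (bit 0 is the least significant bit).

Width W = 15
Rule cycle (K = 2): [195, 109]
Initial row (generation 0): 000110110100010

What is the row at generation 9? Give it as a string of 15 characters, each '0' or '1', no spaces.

Answer: 001000100110101

Derivation:
Gen 0: 000110110100010
Gen 1 (rule 195): 111010010001100
Gen 2 (rule 109): 101110010101101
Gen 3 (rule 195): 000110100000100
Gen 4 (rule 109): 110111101110101
Gen 5 (rule 195): 010011100110000
Gen 6 (rule 109): 010010100110111
Gen 7 (rule 195): 100100001010011
Gen 8 (rule 109): 100101101110011
Gen 9 (rule 195): 001000100110101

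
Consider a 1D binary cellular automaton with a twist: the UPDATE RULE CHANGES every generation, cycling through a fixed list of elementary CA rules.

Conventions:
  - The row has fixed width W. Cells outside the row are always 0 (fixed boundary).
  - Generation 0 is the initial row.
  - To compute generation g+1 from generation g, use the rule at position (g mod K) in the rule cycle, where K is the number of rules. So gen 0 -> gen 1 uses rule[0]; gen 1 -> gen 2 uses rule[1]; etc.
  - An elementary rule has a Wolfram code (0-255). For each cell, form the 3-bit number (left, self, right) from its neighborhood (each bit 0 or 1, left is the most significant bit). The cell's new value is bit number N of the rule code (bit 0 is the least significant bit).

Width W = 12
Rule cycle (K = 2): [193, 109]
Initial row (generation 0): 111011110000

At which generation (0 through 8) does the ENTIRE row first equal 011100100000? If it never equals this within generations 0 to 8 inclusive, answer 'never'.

Answer: 7

Derivation:
Gen 0: 111011110000
Gen 1 (rule 193): 011001110111
Gen 2 (rule 109): 011001011101
Gen 3 (rule 193): 001000001100
Gen 4 (rule 109): 101011101101
Gen 5 (rule 193): 000001100100
Gen 6 (rule 109): 111101100101
Gen 7 (rule 193): 011100100000
Gen 8 (rule 109): 010100101111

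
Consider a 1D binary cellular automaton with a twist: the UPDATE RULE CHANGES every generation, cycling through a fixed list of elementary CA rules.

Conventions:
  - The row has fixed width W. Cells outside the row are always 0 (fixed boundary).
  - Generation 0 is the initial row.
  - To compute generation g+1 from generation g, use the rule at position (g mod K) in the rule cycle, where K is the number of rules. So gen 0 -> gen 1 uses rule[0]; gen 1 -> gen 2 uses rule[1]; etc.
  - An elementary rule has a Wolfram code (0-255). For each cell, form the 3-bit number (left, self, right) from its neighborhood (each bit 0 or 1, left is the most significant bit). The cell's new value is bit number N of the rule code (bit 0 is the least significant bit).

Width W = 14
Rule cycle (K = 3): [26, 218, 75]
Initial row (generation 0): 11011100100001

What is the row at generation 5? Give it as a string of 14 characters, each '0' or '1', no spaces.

Answer: 01001111101101

Derivation:
Gen 0: 11011100100001
Gen 1 (rule 26): 10010011010010
Gen 2 (rule 218): 01101111001101
Gen 3 (rule 75): 11101001011100
Gen 4 (rule 26): 10000110010010
Gen 5 (rule 218): 01001111101101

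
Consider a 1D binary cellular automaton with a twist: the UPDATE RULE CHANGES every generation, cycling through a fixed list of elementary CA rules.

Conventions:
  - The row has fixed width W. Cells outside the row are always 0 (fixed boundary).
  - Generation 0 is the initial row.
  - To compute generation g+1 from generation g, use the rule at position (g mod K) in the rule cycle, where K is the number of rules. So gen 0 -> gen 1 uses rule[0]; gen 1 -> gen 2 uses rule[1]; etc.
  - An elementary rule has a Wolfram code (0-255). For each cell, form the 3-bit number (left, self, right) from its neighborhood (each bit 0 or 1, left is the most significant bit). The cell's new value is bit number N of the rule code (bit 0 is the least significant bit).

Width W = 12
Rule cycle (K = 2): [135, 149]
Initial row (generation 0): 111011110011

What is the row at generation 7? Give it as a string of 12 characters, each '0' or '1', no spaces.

Answer: 011001110110

Derivation:
Gen 0: 111011110011
Gen 1 (rule 135): 010001100100
Gen 2 (rule 149): 011100010111
Gen 3 (rule 135): 101001110010
Gen 4 (rule 149): 101100101011
Gen 5 (rule 135): 100001101000
Gen 6 (rule 149): 111100001111
Gen 7 (rule 135): 011001110110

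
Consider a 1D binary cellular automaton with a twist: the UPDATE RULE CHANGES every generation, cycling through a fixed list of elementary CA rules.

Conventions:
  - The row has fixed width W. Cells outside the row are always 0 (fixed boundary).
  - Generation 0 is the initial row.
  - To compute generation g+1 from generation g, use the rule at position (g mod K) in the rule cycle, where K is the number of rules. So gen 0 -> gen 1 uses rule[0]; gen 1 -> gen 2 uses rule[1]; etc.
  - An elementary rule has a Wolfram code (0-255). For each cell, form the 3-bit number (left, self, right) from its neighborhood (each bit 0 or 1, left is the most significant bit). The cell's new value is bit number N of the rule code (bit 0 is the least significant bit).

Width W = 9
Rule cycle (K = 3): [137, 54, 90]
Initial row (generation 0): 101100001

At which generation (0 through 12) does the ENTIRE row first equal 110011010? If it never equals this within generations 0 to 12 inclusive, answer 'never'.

Gen 0: 101100001
Gen 1 (rule 137): 001001100
Gen 2 (rule 54): 011110010
Gen 3 (rule 90): 110011101
Gen 4 (rule 137): 100011000
Gen 5 (rule 54): 110100100
Gen 6 (rule 90): 110011010
Gen 7 (rule 137): 100010000
Gen 8 (rule 54): 110111000
Gen 9 (rule 90): 110101100
Gen 10 (rule 137): 100001001
Gen 11 (rule 54): 110011111
Gen 12 (rule 90): 111110001

Answer: 6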